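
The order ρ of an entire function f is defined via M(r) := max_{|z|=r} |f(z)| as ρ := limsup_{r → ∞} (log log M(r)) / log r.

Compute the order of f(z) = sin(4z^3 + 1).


Write sin(w) = (e^{iw} ± e^{−iw})/(2 or 2i), so |sin(w)| ≤ e^{|w|}. With w = 4z^3 + 1, |w| ≤ 4r^3 + 1 on |z|=r, giving M(r) ≤ e^{4r^3 + 1} and ρ ≤ 3. For the lower bound, choose z on |z|=r with 4z^3 purely imaginary of modulus 4r^3; then |sin(4z^3 + 1)| grows like e^{4r^3}/2, so ρ ≥ 3. Hence ρ = 3.
Therefore ρ = 3.

Order ρ = 3.


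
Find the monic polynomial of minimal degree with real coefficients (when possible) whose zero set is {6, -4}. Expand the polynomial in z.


The polynomial is p(z) = ∏_{α ∈ S} (z − α), where S = {6, -4}.
Expanding the product yields: p(z) = z^2 -2·z -24.
The resulting polynomial has degree 2 and real coefficients as required.

p(z) = z^2 -2·z -24.


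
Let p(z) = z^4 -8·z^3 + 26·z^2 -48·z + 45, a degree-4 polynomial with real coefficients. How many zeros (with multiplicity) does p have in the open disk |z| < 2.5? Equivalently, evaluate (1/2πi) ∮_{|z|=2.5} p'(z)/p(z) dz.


The zeros of p are: (1 + 2i), (1 - 2i), 3, 3.
Their magnitudes are: 2.236, 2.236, 3, 3.
Zeros with |z| < R = 2.5: (1 + 2i), (1 - 2i).
Count = 2.
By the argument principle, (1/2πi) ∮_{|z|=R} p'(z)/p(z) dz equals exactly this count.

Number of zeros inside |z| < 2.5: 2.


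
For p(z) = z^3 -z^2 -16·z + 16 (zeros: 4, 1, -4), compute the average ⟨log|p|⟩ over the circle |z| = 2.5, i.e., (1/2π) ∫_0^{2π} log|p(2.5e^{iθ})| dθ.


Zeros: -4, 1, 4; r = 2.5.
Inside |z| < r: 1. Outside (|z| ≥ r): -4, 4.
p(0) = 16, so log|p(0)| = log(16) = 2.7726.
Apply Jensen: I(r) = log|p(0)| + Σ_k log(r/|z_k|), summed over zeros inside |z| < r.
  log(r/|z_k|) for z_k = 1: log(2.5/1) = 0.9163
  Outside zeros (-4, 4) contribute nothing to the Jensen sum.
Sum over inside zeros: 0.9163.
I(r) = log|p(0)| + (inside sum) = 2.7726 + 0.9163 = 3.6889.
Note: since some zeros are outside |z| ≤ r, the simplified n·log(r) form does NOT apply — only the inside zeros contribute.

I(r) ≈ 3.6889.


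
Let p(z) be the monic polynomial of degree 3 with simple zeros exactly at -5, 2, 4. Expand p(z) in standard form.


The polynomial is p(z) = ∏_{α ∈ S} (z − α), where S = {-5, 2, 4}.
Expanding the product yields: p(z) = z^3 -z^2 -22·z + 40.
The resulting polynomial has degree 3 and real coefficients as required.

p(z) = z^3 -z^2 -22·z + 40.


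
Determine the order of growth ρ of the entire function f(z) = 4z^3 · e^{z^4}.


M(r) = max_{|z|=r} |4|·|z|^3·|e^{z^4}| = 4·r^3 · e^{1r^4} (the factors attain their maxima compatibly on |z|=r). Then log M(r) = log 4 + 3·log r + 1r^4, dominated by the last term, so log log M(r) ~ 4·log r. The polynomial factor 4z^3 contributes only a log r term and does not affect the order. ρ = 4.
Therefore ρ = 4.

Order ρ = 4.


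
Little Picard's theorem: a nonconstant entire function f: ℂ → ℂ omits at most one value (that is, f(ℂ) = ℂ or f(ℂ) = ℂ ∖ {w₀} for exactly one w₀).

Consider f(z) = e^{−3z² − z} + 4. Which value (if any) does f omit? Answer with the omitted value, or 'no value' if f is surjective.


Little Picard bounds the complement of f(ℂ) to at most one point.
The exponent g(z) = −3z² − z is a nonconstant polynomial, hence surjective onto ℂ. So e^{g(z)} takes every value in {e^w : w ∈ ℂ} = ℂ ∖ {0}. Adding 4 shifts the range to ℂ ∖ {4}. f omits exactly 4.

Omitted value: 4.


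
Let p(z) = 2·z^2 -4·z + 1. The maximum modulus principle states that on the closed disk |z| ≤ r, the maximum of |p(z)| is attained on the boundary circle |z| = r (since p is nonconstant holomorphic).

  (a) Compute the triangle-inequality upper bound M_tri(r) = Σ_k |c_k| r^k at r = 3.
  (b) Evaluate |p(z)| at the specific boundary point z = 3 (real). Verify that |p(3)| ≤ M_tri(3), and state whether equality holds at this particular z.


Coefficients: c_0 = 1, c_1 = -4, c_2 = 2. Radius r = 3.
Part (a). Triangle bound: M_tri(r) = Σ_k |c_k| r^k
  = |1|·3^0 + |-4|·3^1 + |2|·3^2
  = 1 + 12 + 18 = 31.
This bounds M(r) := max_{|z|=r} |p(z)| from above; equality holds iff all terms c_k z^k can be made to align in phase at a single z on |z|=r.
Part (b). At z = 3 (real, on the circle |z| = r):
  p(3) = (1)·3^0 + (-4)·3^1 + (2)·3^2 = 7.
  |p(3)| = 7.
Check: |p(3)| = 7 ≤ 31 = M_tri(3). ✓ Equality does not hold at z = 3 (the coefficients have mixed signs, so the terms do not all align in phase there).

M_tri(3) = 31; |p(3)| = 7; equality at z=3: no.


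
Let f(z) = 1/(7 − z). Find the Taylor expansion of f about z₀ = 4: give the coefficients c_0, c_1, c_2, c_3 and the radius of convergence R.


Let w = z − z₀, so z = z₀ + w.
Then 7 − z = 7 − (z₀ + w) = (7 − z₀) − w = 3 − w.
f(z) = 1/(3 − w) = (1/(3)) · 1/(1 − w/(3)) = Σ_{n≥0} w^n / (3)^(n+1).
So c_n = 1/(3)^(n+1):
  c_0 = 1/(3)^1 = 1/3.
  c_1 = 1/(3)^2 = 1/9.
  c_2 = 1/(3)^3 = 1/27.
  c_3 = 1/(3)^4 = 1/81.
The series is valid for |w/d| < 1, i.e. |z − z₀| < |d|.
Radius of convergence: R = |7 − z₀| = |3| = 3 (distance from z₀ to the singularity z = 7).

c_0 = 1/3, c_1 = 1/9, c_2 = 1/27, c_3 = 1/81; R = 3.


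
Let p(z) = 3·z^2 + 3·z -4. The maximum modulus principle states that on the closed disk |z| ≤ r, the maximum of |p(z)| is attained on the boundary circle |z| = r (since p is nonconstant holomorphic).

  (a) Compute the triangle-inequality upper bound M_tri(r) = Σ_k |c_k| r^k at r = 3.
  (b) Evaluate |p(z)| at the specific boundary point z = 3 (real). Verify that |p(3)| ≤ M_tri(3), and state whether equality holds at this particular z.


Coefficients: c_0 = -4, c_1 = 3, c_2 = 3. Radius r = 3.
Part (a). Triangle bound: M_tri(r) = Σ_k |c_k| r^k
  = |-4|·3^0 + |3|·3^1 + |3|·3^2
  = 4 + 9 + 27 = 40.
This bounds M(r) := max_{|z|=r} |p(z)| from above; equality holds iff all terms c_k z^k can be made to align in phase at a single z on |z|=r.
Part (b). At z = 3 (real, on the circle |z| = r):
  p(3) = (-4)·3^0 + (3)·3^1 + (3)·3^2 = 32.
  |p(3)| = 32.
Check: |p(3)| = 32 ≤ 40 = M_tri(3). ✓ Equality does not hold at z = 3 (the coefficients have mixed signs, so the terms do not all align in phase there).

M_tri(3) = 40; |p(3)| = 32; equality at z=3: no.


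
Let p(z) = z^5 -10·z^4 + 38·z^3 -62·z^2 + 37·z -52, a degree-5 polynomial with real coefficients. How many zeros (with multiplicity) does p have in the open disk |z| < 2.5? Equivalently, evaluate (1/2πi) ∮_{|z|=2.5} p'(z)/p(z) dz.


The zeros of p are: 4, (0 + 1i), (0 - 1i), (3 + 2i), (3 - 2i).
Their magnitudes are: 4, 1, 1, 3.606, 3.606.
Zeros with |z| < R = 2.5: (0 + 1i), (0 - 1i).
Count = 2.
By the argument principle, (1/2πi) ∮_{|z|=R} p'(z)/p(z) dz equals exactly this count.

Number of zeros inside |z| < 2.5: 2.


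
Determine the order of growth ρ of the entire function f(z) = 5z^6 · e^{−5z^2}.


M(r) = max_{|z|=r} |5|·|z|^6·|e^{−5z^2}| = 5·r^6 · e^{5r^2} (the factors attain their maxima compatibly on |z|=r). Then log M(r) = log 5 + 6·log r + 5r^2, dominated by the last term, so log log M(r) ~ 2·log r. The polynomial factor 5z^6 contributes only a log r term and does not affect the order. ρ = 2.
Therefore ρ = 2.

Order ρ = 2.


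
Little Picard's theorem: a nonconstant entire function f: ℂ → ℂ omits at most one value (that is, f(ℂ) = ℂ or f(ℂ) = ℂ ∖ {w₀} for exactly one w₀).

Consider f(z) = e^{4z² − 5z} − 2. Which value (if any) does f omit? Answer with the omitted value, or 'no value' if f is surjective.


Little Picard bounds the complement of f(ℂ) to at most one point.
The exponent g(z) = 4z² − 5z is a nonconstant polynomial, hence surjective onto ℂ. So e^{g(z)} takes every value in {e^w : w ∈ ℂ} = ℂ ∖ {0}. Adding -2 shifts the range to ℂ ∖ {-2}. f omits exactly -2.

Omitted value: -2.


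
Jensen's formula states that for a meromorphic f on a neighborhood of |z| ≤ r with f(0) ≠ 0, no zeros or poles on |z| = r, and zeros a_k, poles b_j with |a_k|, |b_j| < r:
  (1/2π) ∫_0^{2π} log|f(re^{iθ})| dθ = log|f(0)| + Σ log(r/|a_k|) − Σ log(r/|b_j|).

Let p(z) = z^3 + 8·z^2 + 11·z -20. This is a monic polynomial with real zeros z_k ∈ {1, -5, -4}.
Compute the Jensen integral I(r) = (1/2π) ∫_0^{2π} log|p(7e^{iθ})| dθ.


Zeros: -5, -4, 1; r = 7.
Inside |z| < r: -5, -4, 1. Outside (|z| ≥ r): ∅.
p(0) = -20, so log|p(0)| = log(20) = 2.9957.
Apply Jensen: I(r) = log|p(0)| + Σ_k log(r/|z_k|), summed over zeros inside |z| < r.
  log(r/|z_k|) for z_k = 1: log(7/1) = 1.9459
  log(r/|z_k|) for z_k = -5: log(7/5) = 0.3365
  log(r/|z_k|) for z_k = -4: log(7/4) = 0.5596
Sum over inside zeros: 2.8420.
I(r) = log|p(0)| + (inside sum) = 2.9957 + 2.8420 = 5.8377.
Closed form (all zeros inside, monic): I(r) = n·log(r) = 3·log(7) = 5.8377. ✓

I(r) ≈ 5.8377.


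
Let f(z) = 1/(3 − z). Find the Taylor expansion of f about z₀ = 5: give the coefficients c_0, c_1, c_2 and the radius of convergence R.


Let w = z − z₀, so z = z₀ + w.
Then 3 − z = 3 − (z₀ + w) = (3 − z₀) − w = -2 − w.
f(z) = 1/(-2 − w) = (1/(-2)) · 1/(1 − w/(-2)) = Σ_{n≥0} w^n / (-2)^(n+1).
So c_n = 1/(-2)^(n+1):
  c_0 = 1/(-2)^1 = -1/2.
  c_1 = 1/(-2)^2 = 1/4.
  c_2 = 1/(-2)^3 = -1/8.
The series is valid for |w/d| < 1, i.e. |z − z₀| < |d|.
Radius of convergence: R = |3 − z₀| = |-2| = 2 (distance from z₀ to the singularity z = 3).

c_0 = -1/2, c_1 = 1/4, c_2 = -1/8; R = 2.


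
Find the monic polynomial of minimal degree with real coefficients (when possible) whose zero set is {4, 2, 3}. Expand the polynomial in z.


The polynomial is p(z) = ∏_{α ∈ S} (z − α), where S = {4, 2, 3}.
Expanding the product yields: p(z) = z^3 -9·z^2 + 26·z -24.
The resulting polynomial has degree 3 and real coefficients as required.

p(z) = z^3 -9·z^2 + 26·z -24.


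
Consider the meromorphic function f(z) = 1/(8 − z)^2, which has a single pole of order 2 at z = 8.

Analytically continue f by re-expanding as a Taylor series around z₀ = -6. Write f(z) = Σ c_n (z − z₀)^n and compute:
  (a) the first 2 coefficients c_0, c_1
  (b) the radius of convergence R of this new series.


Let w = z − z₀, so z = z₀ + w.
Then 8 − z = 8 − (z₀ + w) = (8 − z₀) − w = 14 − w.
f(z) = 1/(14 − w)^2 = (1/(14)^2) · (1 − w/(14))^{−2}.
By the binomial series (1−u)^{−2} = Σ_{n≥0} C(n+1, 1) u^n for |u|<1, with u = w/(14):
  c_n = C(n+1, 1) / (14)^(n+2).
  c_0 = 1/(14)^2 = 1/196.
  c_1 = 2/(14)^3 = 1/1372.
The series is valid for |w/d| < 1, i.e. |z − z₀| < |d|.
Radius of convergence: R = |8 − z₀| = |14| = 14 (distance from z₀ to the singularity z = 8).

c_0 = 1/196, c_1 = 1/1372; R = 14.


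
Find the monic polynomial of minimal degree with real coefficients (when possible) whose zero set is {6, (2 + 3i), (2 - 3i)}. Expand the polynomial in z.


The polynomial is p(z) = ∏_{α ∈ S} (z − α), where S = {6, (2 + 3i), (2 - 3i)}.
Expanding the product yields: p(z) = z^3 -10·z^2 + 37·z -78.
Note conjugate pairs combine to real quadratics: (z − (2+3i))(z − (2−3i)) = z² − 4z + 13.
The resulting polynomial has degree 3 and real coefficients as required.

p(z) = z^3 -10·z^2 + 37·z -78.


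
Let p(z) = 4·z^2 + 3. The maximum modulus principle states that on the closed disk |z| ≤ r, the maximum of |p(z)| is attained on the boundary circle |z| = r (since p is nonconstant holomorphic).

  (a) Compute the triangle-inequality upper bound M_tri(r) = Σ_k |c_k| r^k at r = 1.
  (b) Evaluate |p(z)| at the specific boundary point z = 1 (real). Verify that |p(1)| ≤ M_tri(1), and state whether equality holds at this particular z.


Coefficients: c_0 = 3, c_1 = 0, c_2 = 4. Radius r = 1.
Part (a). Triangle bound: M_tri(r) = Σ_k |c_k| r^k
  = |3|·1^0 + |0|·1^1 + |4|·1^2
  = 3 + 0 + 4 = 7.
This bounds M(r) := max_{|z|=r} |p(z)| from above; equality holds iff all terms c_k z^k can be made to align in phase at a single z on |z|=r.
Part (b). At z = 1 (real, on the circle |z| = r):
  p(1) = (3)·1^0 + (0)·1^1 + (4)·1^2 = 7.
  |p(1)| = 7.
Since all nonzero coefficients share the same sign, |p(1)| = 7 = M_tri(1); the triangle bound is attained at z = 1, so in fact M(r) = 7.

M_tri(1) = 7; |p(1)| = 7; equality at z=1: yes.


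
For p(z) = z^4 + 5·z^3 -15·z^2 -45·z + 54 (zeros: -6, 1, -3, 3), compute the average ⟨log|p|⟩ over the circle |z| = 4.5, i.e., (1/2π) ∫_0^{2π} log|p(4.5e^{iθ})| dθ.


Zeros: -6, -3, 1, 3; r = 4.5.
Inside |z| < r: -3, 1, 3. Outside (|z| ≥ r): -6.
p(0) = 54, so log|p(0)| = log(54) = 3.9890.
Apply Jensen: I(r) = log|p(0)| + Σ_k log(r/|z_k|), summed over zeros inside |z| < r.
  log(r/|z_k|) for z_k = 1: log(4.5/1) = 1.5041
  log(r/|z_k|) for z_k = -3: log(4.5/3) = 0.4055
  log(r/|z_k|) for z_k = 3: log(4.5/3) = 0.4055
  Outside zeros (-6) contribute nothing to the Jensen sum.
Sum over inside zeros: 2.3150.
I(r) = log|p(0)| + (inside sum) = 3.9890 + 2.3150 = 6.3040.
Note: since some zeros are outside |z| ≤ r, the simplified n·log(r) form does NOT apply — only the inside zeros contribute.

I(r) ≈ 6.3040.


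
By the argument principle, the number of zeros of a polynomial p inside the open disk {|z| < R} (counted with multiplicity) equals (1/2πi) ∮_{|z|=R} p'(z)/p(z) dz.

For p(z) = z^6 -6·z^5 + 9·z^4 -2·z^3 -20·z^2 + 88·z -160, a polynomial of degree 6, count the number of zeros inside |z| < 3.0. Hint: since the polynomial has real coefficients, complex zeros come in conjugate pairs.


The zeros of p are: 4, (0 + 2i), (0 - 2i), -2, (2 + 1i), (2 - 1i).
Their magnitudes are: 4, 2, 2, 2, 2.236, 2.236.
Zeros with |z| < R = 3.0: (0 + 2i), (0 - 2i), -2, (2 + 1i), (2 - 1i).
Count = 5.
By the argument principle, (1/2πi) ∮_{|z|=R} p'(z)/p(z) dz equals exactly this count.

Number of zeros inside |z| < 3.0: 5.


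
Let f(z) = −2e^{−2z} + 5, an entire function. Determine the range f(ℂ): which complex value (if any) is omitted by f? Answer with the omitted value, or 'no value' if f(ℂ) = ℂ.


Little Picard bounds the complement of f(ℂ) to at most one point.
e^{−2z} is never zero on ℂ, so -2·e^{−2z} takes every value in ℂ ∖ {0}. Adding 5 shifts the range to ℂ ∖ {5}. Thus f omits exactly the value 5.

Omitted value: 5.


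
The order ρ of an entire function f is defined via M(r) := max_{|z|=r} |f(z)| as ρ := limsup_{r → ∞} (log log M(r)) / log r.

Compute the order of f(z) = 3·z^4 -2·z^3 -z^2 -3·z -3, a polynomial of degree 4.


|f(z)| ≤ Σ|c_k|·r^k = O(r^4) as r → ∞. Polynomial growth is O(e^{r^ε}) for every ε > 0 (since r^4/e^{r^ε} → 0), so ρ ≤ ε for all ε > 0, i.e. ρ = 0. Every nonconstant polynomial has order 0.
Therefore ρ = 0.

Order ρ = 0.


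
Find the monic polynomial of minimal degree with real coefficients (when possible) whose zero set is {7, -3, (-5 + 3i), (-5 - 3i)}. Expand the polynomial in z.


The polynomial is p(z) = ∏_{α ∈ S} (z − α), where S = {7, -3, (-5 + 3i), (-5 - 3i)}.
Expanding the product yields: p(z) = z^4 + 6·z^3 -27·z^2 -346·z -714.
Note conjugate pairs combine to real quadratics: (z − (-5+3i))(z − (-5−3i)) = z² + 10z + 34.
The resulting polynomial has degree 4 and real coefficients as required.

p(z) = z^4 + 6·z^3 -27·z^2 -346·z -714.


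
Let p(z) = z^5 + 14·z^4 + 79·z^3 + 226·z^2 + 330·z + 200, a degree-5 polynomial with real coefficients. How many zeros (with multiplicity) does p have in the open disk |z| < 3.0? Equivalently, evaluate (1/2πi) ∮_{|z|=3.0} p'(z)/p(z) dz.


The zeros of p are: (-2 + 1i), (-2 - 1i), (-3 + 1i), (-3 - 1i), -4.
Their magnitudes are: 2.236, 2.236, 3.162, 3.162, 4.
Zeros with |z| < R = 3.0: (-2 + 1i), (-2 - 1i).
Count = 2.
By the argument principle, (1/2πi) ∮_{|z|=R} p'(z)/p(z) dz equals exactly this count.

Number of zeros inside |z| < 3.0: 2.


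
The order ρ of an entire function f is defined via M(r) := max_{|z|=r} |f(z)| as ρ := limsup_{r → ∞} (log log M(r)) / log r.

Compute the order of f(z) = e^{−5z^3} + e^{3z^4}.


Each summand is entire of order 3 and 4 respectively (as in the single-exponential case). The order of a sum is at most the max of the orders, so ρ ≤ 4. For the lower bound: on |z|=r choose arg z so that 3z^4 is real positive; then |e^{3z^4}| = e^{3r^4} while |e^{-5z^3}| ≤ e^{5r^3} = o(e^{3r^4}). So |f| ≥ e^{3r^4}(1 − o(1)) and ρ ≥ 4. Hence ρ = max(3, 4) = 4.
Therefore ρ = 4.

Order ρ = 4.


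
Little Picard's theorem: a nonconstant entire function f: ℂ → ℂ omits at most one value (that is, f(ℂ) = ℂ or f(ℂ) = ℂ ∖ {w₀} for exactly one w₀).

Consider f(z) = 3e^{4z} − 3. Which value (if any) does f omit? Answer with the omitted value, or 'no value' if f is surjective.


Little Picard bounds the complement of f(ℂ) to at most one point.
e^{4z} is never zero on ℂ, so 3·e^{4z} takes every value in ℂ ∖ {0}. Adding -3 shifts the range to ℂ ∖ {-3}. Thus f omits exactly the value -3.

Omitted value: -3.


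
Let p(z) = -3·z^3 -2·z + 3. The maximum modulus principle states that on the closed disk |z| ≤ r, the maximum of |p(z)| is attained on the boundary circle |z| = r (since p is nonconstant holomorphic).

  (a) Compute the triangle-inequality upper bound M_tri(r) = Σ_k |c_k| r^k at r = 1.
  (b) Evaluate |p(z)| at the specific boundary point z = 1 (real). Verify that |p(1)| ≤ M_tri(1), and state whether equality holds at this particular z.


Coefficients: c_0 = 3, c_1 = -2, c_2 = 0, c_3 = -3. Radius r = 1.
Part (a). Triangle bound: M_tri(r) = Σ_k |c_k| r^k
  = |3|·1^0 + |-2|·1^1 + |0|·1^2 + |-3|·1^3
  = 3 + 2 + 0 + 3 = 8.
This bounds M(r) := max_{|z|=r} |p(z)| from above; equality holds iff all terms c_k z^k can be made to align in phase at a single z on |z|=r.
Part (b). At z = 1 (real, on the circle |z| = r):
  p(1) = (3)·1^0 + (-2)·1^1 + (0)·1^2 + (-3)·1^3 = -2.
  |p(1)| = 2.
Check: |p(1)| = 2 ≤ 8 = M_tri(1). ✓ Equality does not hold at z = 1 (the coefficients have mixed signs, so the terms do not all align in phase there).

M_tri(1) = 8; |p(1)| = 2; equality at z=1: no.


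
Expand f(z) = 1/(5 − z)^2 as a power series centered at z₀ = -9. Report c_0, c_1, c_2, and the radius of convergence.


Let w = z − z₀, so z = z₀ + w.
Then 5 − z = 5 − (z₀ + w) = (5 − z₀) − w = 14 − w.
f(z) = 1/(14 − w)^2 = (1/(14)^2) · (1 − w/(14))^{−2}.
By the binomial series (1−u)^{−2} = Σ_{n≥0} C(n+1, 1) u^n for |u|<1, with u = w/(14):
  c_n = C(n+1, 1) / (14)^(n+2).
  c_0 = 1/(14)^2 = 1/196.
  c_1 = 2/(14)^3 = 1/1372.
  c_2 = 3/(14)^4 = 3/38416.
The series is valid for |w/d| < 1, i.e. |z − z₀| < |d|.
Radius of convergence: R = |5 − z₀| = |14| = 14 (distance from z₀ to the singularity z = 5).

c_0 = 1/196, c_1 = 1/1372, c_2 = 3/38416; R = 14.


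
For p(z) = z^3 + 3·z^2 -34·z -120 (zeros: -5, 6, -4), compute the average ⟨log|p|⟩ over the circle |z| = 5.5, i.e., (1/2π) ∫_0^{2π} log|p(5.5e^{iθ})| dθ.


Zeros: -5, -4, 6; r = 5.5.
Inside |z| < r: -5, -4. Outside (|z| ≥ r): 6.
p(0) = -120, so log|p(0)| = log(120) = 4.7875.
Apply Jensen: I(r) = log|p(0)| + Σ_k log(r/|z_k|), summed over zeros inside |z| < r.
  log(r/|z_k|) for z_k = -5: log(5.5/5) = 0.0953
  log(r/|z_k|) for z_k = -4: log(5.5/4) = 0.3185
  Outside zeros (6) contribute nothing to the Jensen sum.
Sum over inside zeros: 0.4138.
I(r) = log|p(0)| + (inside sum) = 4.7875 + 0.4138 = 5.2013.
Note: since some zeros are outside |z| ≤ r, the simplified n·log(r) form does NOT apply — only the inside zeros contribute.

I(r) ≈ 5.2013.


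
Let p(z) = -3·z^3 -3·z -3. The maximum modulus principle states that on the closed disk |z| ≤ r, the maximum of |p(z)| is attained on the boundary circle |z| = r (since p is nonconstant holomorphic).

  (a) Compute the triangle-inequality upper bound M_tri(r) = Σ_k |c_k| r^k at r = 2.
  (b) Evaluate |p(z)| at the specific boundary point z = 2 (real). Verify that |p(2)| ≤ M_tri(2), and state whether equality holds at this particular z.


Coefficients: c_0 = -3, c_1 = -3, c_2 = 0, c_3 = -3. Radius r = 2.
Part (a). Triangle bound: M_tri(r) = Σ_k |c_k| r^k
  = |-3|·2^0 + |-3|·2^1 + |0|·2^2 + |-3|·2^3
  = 3 + 6 + 0 + 24 = 33.
This bounds M(r) := max_{|z|=r} |p(z)| from above; equality holds iff all terms c_k z^k can be made to align in phase at a single z on |z|=r.
Part (b). At z = 2 (real, on the circle |z| = r):
  p(2) = (-3)·2^0 + (-3)·2^1 + (0)·2^2 + (-3)·2^3 = -33.
  |p(2)| = 33.
Since all nonzero coefficients share the same sign, |p(2)| = 33 = M_tri(2); the triangle bound is attained at z = 2, so in fact M(r) = 33.

M_tri(2) = 33; |p(2)| = 33; equality at z=2: yes.


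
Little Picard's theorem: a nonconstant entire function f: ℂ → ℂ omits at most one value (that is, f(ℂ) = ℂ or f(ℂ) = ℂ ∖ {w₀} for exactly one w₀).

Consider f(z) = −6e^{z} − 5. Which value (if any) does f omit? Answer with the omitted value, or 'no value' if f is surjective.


Little Picard bounds the complement of f(ℂ) to at most one point.
e^{z} is never zero on ℂ, so -6·e^{z} takes every value in ℂ ∖ {0}. Adding -5 shifts the range to ℂ ∖ {-5}. Thus f omits exactly the value -5.

Omitted value: -5.


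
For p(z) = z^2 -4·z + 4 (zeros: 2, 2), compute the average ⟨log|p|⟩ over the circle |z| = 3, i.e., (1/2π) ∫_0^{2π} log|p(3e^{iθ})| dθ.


Zeros: 2, 2; r = 3.
Inside |z| < r: 2, 2. Outside (|z| ≥ r): ∅.
p(0) = 4, so log|p(0)| = log(4) = 1.3863.
Apply Jensen: I(r) = log|p(0)| + Σ_k log(r/|z_k|), summed over zeros inside |z| < r.
  log(r/|z_k|) for z_k = 2: log(3/2) = 0.4055
  log(r/|z_k|) for z_k = 2: log(3/2) = 0.4055
Sum over inside zeros: 0.8109.
I(r) = log|p(0)| + (inside sum) = 1.3863 + 0.8109 = 2.1972.
Closed form (all zeros inside, monic): I(r) = n·log(r) = 2·log(3) = 2.1972. ✓

I(r) ≈ 2.1972.


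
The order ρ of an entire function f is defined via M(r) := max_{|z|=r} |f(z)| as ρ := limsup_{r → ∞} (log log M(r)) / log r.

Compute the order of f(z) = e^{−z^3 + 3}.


|e^{−z^3 + 3}| = e^{Re(-1·z^3) + 3} ≤ e^{1|z|^3 + 3} = e^{1r^3 + 3} on |z| = r, so ρ ≤ 3. Choosing z on |z|=r so that -1·z^3 is real positive (always possible by picking arg z appropriately) gives |f(z)| = e^{1r^3 + 3}, matching the bound. The additive constant 3 does not affect log log M(r) ~ 3·log r. Hence ρ = 3.
Therefore ρ = 3.

Order ρ = 3.


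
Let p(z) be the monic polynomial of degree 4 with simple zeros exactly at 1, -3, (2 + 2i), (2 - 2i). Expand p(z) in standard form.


The polynomial is p(z) = ∏_{α ∈ S} (z − α), where S = {1, -3, (2 + 2i), (2 - 2i)}.
Expanding the product yields: p(z) = z^4 -2·z^3 -3·z^2 + 28·z -24.
Note conjugate pairs combine to real quadratics: (z − (2+2i))(z − (2−2i)) = z² − 4z + 8.
The resulting polynomial has degree 4 and real coefficients as required.

p(z) = z^4 -2·z^3 -3·z^2 + 28·z -24.


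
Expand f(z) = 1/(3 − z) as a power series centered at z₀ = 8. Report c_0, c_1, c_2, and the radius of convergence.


Let w = z − z₀, so z = z₀ + w.
Then 3 − z = 3 − (z₀ + w) = (3 − z₀) − w = -5 − w.
f(z) = 1/(-5 − w) = (1/(-5)) · 1/(1 − w/(-5)) = Σ_{n≥0} w^n / (-5)^(n+1).
So c_n = 1/(-5)^(n+1):
  c_0 = 1/(-5)^1 = -1/5.
  c_1 = 1/(-5)^2 = 1/25.
  c_2 = 1/(-5)^3 = -1/125.
The series is valid for |w/d| < 1, i.e. |z − z₀| < |d|.
Radius of convergence: R = |3 − z₀| = |-5| = 5 (distance from z₀ to the singularity z = 3).

c_0 = -1/5, c_1 = 1/25, c_2 = -1/125; R = 5.


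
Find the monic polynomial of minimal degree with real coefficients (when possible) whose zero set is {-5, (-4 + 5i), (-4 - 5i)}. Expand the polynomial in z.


The polynomial is p(z) = ∏_{α ∈ S} (z − α), where S = {-5, (-4 + 5i), (-4 - 5i)}.
Expanding the product yields: p(z) = z^3 + 13·z^2 + 81·z + 205.
Note conjugate pairs combine to real quadratics: (z − (-4+5i))(z − (-4−5i)) = z² + 8z + 41.
The resulting polynomial has degree 3 and real coefficients as required.

p(z) = z^3 + 13·z^2 + 81·z + 205.


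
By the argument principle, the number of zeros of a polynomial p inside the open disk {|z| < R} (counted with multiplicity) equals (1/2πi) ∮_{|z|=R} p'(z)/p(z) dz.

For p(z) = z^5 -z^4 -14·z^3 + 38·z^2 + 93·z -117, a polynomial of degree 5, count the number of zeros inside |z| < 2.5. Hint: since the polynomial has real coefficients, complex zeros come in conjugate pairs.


The zeros of p are: -3, -3, 1, (3 + 2i), (3 - 2i).
Their magnitudes are: 3, 3, 1, 3.606, 3.606.
Zeros with |z| < R = 2.5: 1.
Count = 1.
By the argument principle, (1/2πi) ∮_{|z|=R} p'(z)/p(z) dz equals exactly this count.

Number of zeros inside |z| < 2.5: 1.


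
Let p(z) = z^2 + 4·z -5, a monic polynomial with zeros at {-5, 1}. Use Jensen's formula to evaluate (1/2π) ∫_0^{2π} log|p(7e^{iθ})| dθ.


Zeros: -5, 1; r = 7.
Inside |z| < r: -5, 1. Outside (|z| ≥ r): ∅.
p(0) = -5, so log|p(0)| = log(5) = 1.6094.
Apply Jensen: I(r) = log|p(0)| + Σ_k log(r/|z_k|), summed over zeros inside |z| < r.
  log(r/|z_k|) for z_k = -5: log(7/5) = 0.3365
  log(r/|z_k|) for z_k = 1: log(7/1) = 1.9459
Sum over inside zeros: 2.2824.
I(r) = log|p(0)| + (inside sum) = 1.6094 + 2.2824 = 3.8918.
Closed form (all zeros inside, monic): I(r) = n·log(r) = 2·log(7) = 3.8918. ✓

I(r) ≈ 3.8918.


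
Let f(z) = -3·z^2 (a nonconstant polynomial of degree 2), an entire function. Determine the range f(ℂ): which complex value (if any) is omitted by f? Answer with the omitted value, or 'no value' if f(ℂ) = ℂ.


Little Picard bounds the complement of f(ℂ) to at most one point.
For every w ∈ ℂ, the equation p(z) − w = 0 is a nonconstant polynomial in z and hence has at least one root by the fundamental theorem of algebra. So p is surjective onto ℂ, omitting no value.

Omitted value: no value.


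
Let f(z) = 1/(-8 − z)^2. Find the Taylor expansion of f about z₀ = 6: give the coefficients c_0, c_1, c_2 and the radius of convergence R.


Let w = z − z₀, so z = z₀ + w.
Then -8 − z = -8 − (z₀ + w) = (-8 − z₀) − w = -14 − w.
f(z) = 1/(-14 − w)^2 = (1/(-14)^2) · (1 − w/(-14))^{−2}.
By the binomial series (1−u)^{−2} = Σ_{n≥0} C(n+1, 1) u^n for |u|<1, with u = w/(-14):
  c_n = C(n+1, 1) / (-14)^(n+2).
  c_0 = 1/(-14)^2 = 1/196.
  c_1 = 2/(-14)^3 = -1/1372.
  c_2 = 3/(-14)^4 = 3/38416.
The series is valid for |w/d| < 1, i.e. |z − z₀| < |d|.
Radius of convergence: R = |-8 − z₀| = |-14| = 14 (distance from z₀ to the singularity z = -8).

c_0 = 1/196, c_1 = -1/1372, c_2 = 3/38416; R = 14.


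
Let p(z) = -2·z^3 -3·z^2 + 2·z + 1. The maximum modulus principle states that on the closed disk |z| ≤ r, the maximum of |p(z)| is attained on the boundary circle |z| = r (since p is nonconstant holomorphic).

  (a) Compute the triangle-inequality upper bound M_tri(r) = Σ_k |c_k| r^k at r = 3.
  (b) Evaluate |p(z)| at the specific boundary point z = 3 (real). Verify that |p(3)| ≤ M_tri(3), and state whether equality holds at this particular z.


Coefficients: c_0 = 1, c_1 = 2, c_2 = -3, c_3 = -2. Radius r = 3.
Part (a). Triangle bound: M_tri(r) = Σ_k |c_k| r^k
  = |1|·3^0 + |2|·3^1 + |-3|·3^2 + |-2|·3^3
  = 1 + 6 + 27 + 54 = 88.
This bounds M(r) := max_{|z|=r} |p(z)| from above; equality holds iff all terms c_k z^k can be made to align in phase at a single z on |z|=r.
Part (b). At z = 3 (real, on the circle |z| = r):
  p(3) = (1)·3^0 + (2)·3^1 + (-3)·3^2 + (-2)·3^3 = -74.
  |p(3)| = 74.
Check: |p(3)| = 74 ≤ 88 = M_tri(3). ✓ Equality does not hold at z = 3 (the coefficients have mixed signs, so the terms do not all align in phase there).

M_tri(3) = 88; |p(3)| = 74; equality at z=3: no.


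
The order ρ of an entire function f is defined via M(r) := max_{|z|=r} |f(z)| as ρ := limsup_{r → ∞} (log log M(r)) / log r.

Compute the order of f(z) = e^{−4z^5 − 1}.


|e^{−4z^5 − 1}| = e^{Re(-4·z^5) + -1} ≤ e^{4|z|^5 + -1} = e^{4r^5 + -1} on |z| = r, so ρ ≤ 5. Choosing z on |z|=r so that -4·z^5 is real positive (always possible by picking arg z appropriately) gives |f(z)| = e^{4r^5 + -1}, matching the bound. The additive constant -1 does not affect log log M(r) ~ 5·log r. Hence ρ = 5.
Therefore ρ = 5.

Order ρ = 5.


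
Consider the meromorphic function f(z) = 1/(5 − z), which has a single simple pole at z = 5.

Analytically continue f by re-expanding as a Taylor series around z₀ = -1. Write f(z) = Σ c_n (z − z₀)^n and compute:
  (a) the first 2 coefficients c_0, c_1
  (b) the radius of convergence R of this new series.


Let w = z − z₀, so z = z₀ + w.
Then 5 − z = 5 − (z₀ + w) = (5 − z₀) − w = 6 − w.
f(z) = 1/(6 − w) = (1/(6)) · 1/(1 − w/(6)) = Σ_{n≥0} w^n / (6)^(n+1).
So c_n = 1/(6)^(n+1):
  c_0 = 1/(6)^1 = 1/6.
  c_1 = 1/(6)^2 = 1/36.
The series is valid for |w/d| < 1, i.e. |z − z₀| < |d|.
Radius of convergence: R = |5 − z₀| = |6| = 6 (distance from z₀ to the singularity z = 5).

c_0 = 1/6, c_1 = 1/36; R = 6.


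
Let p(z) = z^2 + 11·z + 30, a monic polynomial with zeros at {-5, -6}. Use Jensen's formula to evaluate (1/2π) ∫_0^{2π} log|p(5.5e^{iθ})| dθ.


Zeros: -6, -5; r = 5.5.
Inside |z| < r: -5. Outside (|z| ≥ r): -6.
p(0) = 30, so log|p(0)| = log(30) = 3.4012.
Apply Jensen: I(r) = log|p(0)| + Σ_k log(r/|z_k|), summed over zeros inside |z| < r.
  log(r/|z_k|) for z_k = -5: log(5.5/5) = 0.0953
  Outside zeros (-6) contribute nothing to the Jensen sum.
Sum over inside zeros: 0.0953.
I(r) = log|p(0)| + (inside sum) = 3.4012 + 0.0953 = 3.4965.
Note: since some zeros are outside |z| ≤ r, the simplified n·log(r) form does NOT apply — only the inside zeros contribute.

I(r) ≈ 3.4965.


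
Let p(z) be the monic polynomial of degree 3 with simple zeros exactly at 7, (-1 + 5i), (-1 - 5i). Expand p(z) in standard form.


The polynomial is p(z) = ∏_{α ∈ S} (z − α), where S = {7, (-1 + 5i), (-1 - 5i)}.
Expanding the product yields: p(z) = z^3 -5·z^2 + 12·z -182.
Note conjugate pairs combine to real quadratics: (z − (-1+5i))(z − (-1−5i)) = z² + 2z + 26.
The resulting polynomial has degree 3 and real coefficients as required.

p(z) = z^3 -5·z^2 + 12·z -182.


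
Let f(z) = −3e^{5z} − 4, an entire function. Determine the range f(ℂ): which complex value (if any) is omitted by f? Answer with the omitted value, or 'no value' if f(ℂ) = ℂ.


Little Picard bounds the complement of f(ℂ) to at most one point.
e^{5z} is never zero on ℂ, so -3·e^{5z} takes every value in ℂ ∖ {0}. Adding -4 shifts the range to ℂ ∖ {-4}. Thus f omits exactly the value -4.

Omitted value: -4.


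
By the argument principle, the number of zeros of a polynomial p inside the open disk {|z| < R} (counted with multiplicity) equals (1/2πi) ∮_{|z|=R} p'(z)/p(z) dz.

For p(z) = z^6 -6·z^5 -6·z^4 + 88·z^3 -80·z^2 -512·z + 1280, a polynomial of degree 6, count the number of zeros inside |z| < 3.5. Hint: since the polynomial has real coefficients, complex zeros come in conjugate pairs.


The zeros of p are: (2 + 2i), (2 - 2i), 4, 4, (-3 + 1i), (-3 - 1i).
Their magnitudes are: 2.828, 2.828, 4, 4, 3.162, 3.162.
Zeros with |z| < R = 3.5: (2 + 2i), (2 - 2i), (-3 + 1i), (-3 - 1i).
Count = 4.
By the argument principle, (1/2πi) ∮_{|z|=R} p'(z)/p(z) dz equals exactly this count.

Number of zeros inside |z| < 3.5: 4.


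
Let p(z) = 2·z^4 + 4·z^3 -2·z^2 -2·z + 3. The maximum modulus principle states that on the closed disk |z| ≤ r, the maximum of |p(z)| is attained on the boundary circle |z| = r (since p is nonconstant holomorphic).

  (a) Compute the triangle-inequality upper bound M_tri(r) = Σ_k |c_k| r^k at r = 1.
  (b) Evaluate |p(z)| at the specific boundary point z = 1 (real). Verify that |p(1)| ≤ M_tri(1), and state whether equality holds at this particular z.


Coefficients: c_0 = 3, c_1 = -2, c_2 = -2, c_3 = 4, c_4 = 2. Radius r = 1.
Part (a). Triangle bound: M_tri(r) = Σ_k |c_k| r^k
  = |3|·1^0 + |-2|·1^1 + |-2|·1^2 + |4|·1^3 + |2|·1^4
  = 3 + 2 + 2 + 4 + 2 = 13.
This bounds M(r) := max_{|z|=r} |p(z)| from above; equality holds iff all terms c_k z^k can be made to align in phase at a single z on |z|=r.
Part (b). At z = 1 (real, on the circle |z| = r):
  p(1) = (3)·1^0 + (-2)·1^1 + (-2)·1^2 + (4)·1^3 + (2)·1^4 = 5.
  |p(1)| = 5.
Check: |p(1)| = 5 ≤ 13 = M_tri(1). ✓ Equality does not hold at z = 1 (the coefficients have mixed signs, so the terms do not all align in phase there).

M_tri(1) = 13; |p(1)| = 5; equality at z=1: no.


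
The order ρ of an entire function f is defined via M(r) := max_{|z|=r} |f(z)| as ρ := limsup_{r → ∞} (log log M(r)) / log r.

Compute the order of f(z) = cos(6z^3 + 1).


Write cos(w) = (e^{iw} ± e^{−iw})/(2 or 2i), so |cos(w)| ≤ e^{|w|}. With w = 6z^3 + 1, |w| ≤ 6r^3 + 1 on |z|=r, giving M(r) ≤ e^{6r^3 + 1} and ρ ≤ 3. For the lower bound, choose z on |z|=r with 6z^3 purely imaginary of modulus 6r^3; then |cos(6z^3 + 1)| grows like e^{6r^3}/2, so ρ ≥ 3. Hence ρ = 3.
Therefore ρ = 3.

Order ρ = 3.


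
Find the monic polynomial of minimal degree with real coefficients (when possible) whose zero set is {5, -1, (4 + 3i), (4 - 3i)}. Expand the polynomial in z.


The polynomial is p(z) = ∏_{α ∈ S} (z − α), where S = {5, -1, (4 + 3i), (4 - 3i)}.
Expanding the product yields: p(z) = z^4 -12·z^3 + 52·z^2 -60·z -125.
Note conjugate pairs combine to real quadratics: (z − (4+3i))(z − (4−3i)) = z² − 8z + 25.
The resulting polynomial has degree 4 and real coefficients as required.

p(z) = z^4 -12·z^3 + 52·z^2 -60·z -125.


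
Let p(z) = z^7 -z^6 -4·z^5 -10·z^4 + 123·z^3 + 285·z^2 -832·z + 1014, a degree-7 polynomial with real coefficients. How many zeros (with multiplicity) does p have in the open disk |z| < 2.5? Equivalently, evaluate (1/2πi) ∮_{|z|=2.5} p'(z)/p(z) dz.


The zeros of p are: (1 + 1i), (1 - 1i), (-2 + 3i), (-2 - 3i), -3, (3 + 2i), (3 - 2i).
Their magnitudes are: 1.414, 1.414, 3.606, 3.606, 3, 3.606, 3.606.
Zeros with |z| < R = 2.5: (1 + 1i), (1 - 1i).
Count = 2.
By the argument principle, (1/2πi) ∮_{|z|=R} p'(z)/p(z) dz equals exactly this count.

Number of zeros inside |z| < 2.5: 2.


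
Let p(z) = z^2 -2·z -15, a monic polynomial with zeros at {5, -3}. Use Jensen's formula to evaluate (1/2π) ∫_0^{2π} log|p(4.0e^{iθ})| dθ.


Zeros: -3, 5; r = 4.0.
Inside |z| < r: -3. Outside (|z| ≥ r): 5.
p(0) = -15, so log|p(0)| = log(15) = 2.7081.
Apply Jensen: I(r) = log|p(0)| + Σ_k log(r/|z_k|), summed over zeros inside |z| < r.
  log(r/|z_k|) for z_k = -3: log(4.0/3) = 0.2877
  Outside zeros (5) contribute nothing to the Jensen sum.
Sum over inside zeros: 0.2877.
I(r) = log|p(0)| + (inside sum) = 2.7081 + 0.2877 = 2.9957.
Note: since some zeros are outside |z| ≤ r, the simplified n·log(r) form does NOT apply — only the inside zeros contribute.

I(r) ≈ 2.9957.


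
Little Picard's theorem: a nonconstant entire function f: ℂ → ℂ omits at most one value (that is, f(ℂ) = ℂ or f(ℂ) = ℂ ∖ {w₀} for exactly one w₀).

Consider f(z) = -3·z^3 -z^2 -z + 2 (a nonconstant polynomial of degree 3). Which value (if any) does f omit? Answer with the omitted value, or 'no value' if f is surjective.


Little Picard bounds the complement of f(ℂ) to at most one point.
For every w ∈ ℂ, the equation p(z) − w = 0 is a nonconstant polynomial in z and hence has at least one root by the fundamental theorem of algebra. So p is surjective onto ℂ, omitting no value.

Omitted value: no value.


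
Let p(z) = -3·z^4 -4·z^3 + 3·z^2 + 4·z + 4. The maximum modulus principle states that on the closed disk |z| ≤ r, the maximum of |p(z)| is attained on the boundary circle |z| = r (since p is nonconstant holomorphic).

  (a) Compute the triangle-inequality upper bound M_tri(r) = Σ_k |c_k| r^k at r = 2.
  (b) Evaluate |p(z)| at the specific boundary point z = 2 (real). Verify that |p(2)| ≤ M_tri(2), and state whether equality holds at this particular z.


Coefficients: c_0 = 4, c_1 = 4, c_2 = 3, c_3 = -4, c_4 = -3. Radius r = 2.
Part (a). Triangle bound: M_tri(r) = Σ_k |c_k| r^k
  = |4|·2^0 + |4|·2^1 + |3|·2^2 + |-4|·2^3 + |-3|·2^4
  = 4 + 8 + 12 + 32 + 48 = 104.
This bounds M(r) := max_{|z|=r} |p(z)| from above; equality holds iff all terms c_k z^k can be made to align in phase at a single z on |z|=r.
Part (b). At z = 2 (real, on the circle |z| = r):
  p(2) = (4)·2^0 + (4)·2^1 + (3)·2^2 + (-4)·2^3 + (-3)·2^4 = -56.
  |p(2)| = 56.
Check: |p(2)| = 56 ≤ 104 = M_tri(2). ✓ Equality does not hold at z = 2 (the coefficients have mixed signs, so the terms do not all align in phase there).

M_tri(2) = 104; |p(2)| = 56; equality at z=2: no.


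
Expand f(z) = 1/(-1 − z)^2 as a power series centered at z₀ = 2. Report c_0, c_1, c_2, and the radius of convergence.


Let w = z − z₀, so z = z₀ + w.
Then -1 − z = -1 − (z₀ + w) = (-1 − z₀) − w = -3 − w.
f(z) = 1/(-3 − w)^2 = (1/(-3)^2) · (1 − w/(-3))^{−2}.
By the binomial series (1−u)^{−2} = Σ_{n≥0} C(n+1, 1) u^n for |u|<1, with u = w/(-3):
  c_n = C(n+1, 1) / (-3)^(n+2).
  c_0 = 1/(-3)^2 = 1/9.
  c_1 = 2/(-3)^3 = -2/27.
  c_2 = 3/(-3)^4 = 1/27.
The series is valid for |w/d| < 1, i.e. |z − z₀| < |d|.
Radius of convergence: R = |-1 − z₀| = |-3| = 3 (distance from z₀ to the singularity z = -1).

c_0 = 1/9, c_1 = -2/27, c_2 = 1/27; R = 3.


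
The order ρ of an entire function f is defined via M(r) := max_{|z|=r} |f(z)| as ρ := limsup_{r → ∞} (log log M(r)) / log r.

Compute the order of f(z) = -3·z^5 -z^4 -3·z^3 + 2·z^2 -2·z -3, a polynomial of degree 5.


|f(z)| ≤ Σ|c_k|·r^k = O(r^5) as r → ∞. Polynomial growth is O(e^{r^ε}) for every ε > 0 (since r^5/e^{r^ε} → 0), so ρ ≤ ε for all ε > 0, i.e. ρ = 0. Every nonconstant polynomial has order 0.
Therefore ρ = 0.

Order ρ = 0.


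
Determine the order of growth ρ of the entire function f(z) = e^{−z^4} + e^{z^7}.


Each summand is entire of order 4 and 7 respectively (as in the single-exponential case). The order of a sum is at most the max of the orders, so ρ ≤ 7. For the lower bound: on |z|=r choose arg z so that 1z^7 is real positive; then |e^{1z^7}| = e^{1r^7} while |e^{-1z^4}| ≤ e^{1r^4} = o(e^{1r^7}). So |f| ≥ e^{1r^7}(1 − o(1)) and ρ ≥ 7. Hence ρ = max(4, 7) = 7.
Therefore ρ = 7.

Order ρ = 7.


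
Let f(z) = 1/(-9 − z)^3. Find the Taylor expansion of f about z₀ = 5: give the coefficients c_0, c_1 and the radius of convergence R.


Let w = z − z₀, so z = z₀ + w.
Then -9 − z = -9 − (z₀ + w) = (-9 − z₀) − w = -14 − w.
f(z) = 1/(-14 − w)^3 = (1/(-14)^3) · (1 − w/(-14))^{−3}.
By the binomial series (1−u)^{−3} = Σ_{n≥0} C(n+2, 2) u^n for |u|<1, with u = w/(-14):
  c_n = C(n+2, 2) / (-14)^(n+3).
  c_0 = 1/(-14)^3 = -1/2744.
  c_1 = 3/(-14)^4 = 3/38416.
The series is valid for |w/d| < 1, i.e. |z − z₀| < |d|.
Radius of convergence: R = |-9 − z₀| = |-14| = 14 (distance from z₀ to the singularity z = -9).

c_0 = -1/2744, c_1 = 3/38416; R = 14.


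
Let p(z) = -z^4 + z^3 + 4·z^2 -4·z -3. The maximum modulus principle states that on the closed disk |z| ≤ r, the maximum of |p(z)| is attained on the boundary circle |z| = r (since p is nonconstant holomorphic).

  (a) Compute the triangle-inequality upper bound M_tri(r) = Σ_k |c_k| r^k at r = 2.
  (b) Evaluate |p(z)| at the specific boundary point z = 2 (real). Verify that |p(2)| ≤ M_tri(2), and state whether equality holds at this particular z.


Coefficients: c_0 = -3, c_1 = -4, c_2 = 4, c_3 = 1, c_4 = -1. Radius r = 2.
Part (a). Triangle bound: M_tri(r) = Σ_k |c_k| r^k
  = |-3|·2^0 + |-4|·2^1 + |4|·2^2 + |1|·2^3 + |-1|·2^4
  = 3 + 8 + 16 + 8 + 16 = 51.
This bounds M(r) := max_{|z|=r} |p(z)| from above; equality holds iff all terms c_k z^k can be made to align in phase at a single z on |z|=r.
Part (b). At z = 2 (real, on the circle |z| = r):
  p(2) = (-3)·2^0 + (-4)·2^1 + (4)·2^2 + (1)·2^3 + (-1)·2^4 = -3.
  |p(2)| = 3.
Check: |p(2)| = 3 ≤ 51 = M_tri(2). ✓ Equality does not hold at z = 2 (the coefficients have mixed signs, so the terms do not all align in phase there).

M_tri(2) = 51; |p(2)| = 3; equality at z=2: no.
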